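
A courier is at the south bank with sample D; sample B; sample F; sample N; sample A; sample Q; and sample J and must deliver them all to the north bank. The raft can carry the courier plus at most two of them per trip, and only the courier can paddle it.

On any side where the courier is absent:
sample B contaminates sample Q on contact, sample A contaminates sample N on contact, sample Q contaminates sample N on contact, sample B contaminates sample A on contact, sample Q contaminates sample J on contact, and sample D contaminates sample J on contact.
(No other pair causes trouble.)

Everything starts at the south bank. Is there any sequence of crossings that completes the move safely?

No

Whatever the first load, the items left behind include a forbidden pair without the courier. No opening move is safe, so no plan exists.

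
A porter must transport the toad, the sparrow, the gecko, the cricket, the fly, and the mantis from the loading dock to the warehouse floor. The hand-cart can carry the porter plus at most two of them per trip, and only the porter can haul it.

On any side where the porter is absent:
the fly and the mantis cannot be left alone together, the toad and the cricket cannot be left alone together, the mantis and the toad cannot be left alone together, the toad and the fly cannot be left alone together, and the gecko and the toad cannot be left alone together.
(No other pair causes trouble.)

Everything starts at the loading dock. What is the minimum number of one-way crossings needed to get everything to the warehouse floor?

9

Counting alone: the porter can take at most 2 across per trip to the warehouse floor, so moving all 6 needs at least 3 loaded trips out, with a return between consecutive ones — at least 5 crossings.
The safety rule pushes this higher. Following every safe sequence of crossings, the most of the 6 that can be at the warehouse floor as the hand-cart arrives there on crossings 5, 7 is 4, 5 respectively — never all 6.
So no plan with fewer than 9 crossings exists, and this one achieves 9:
1. Porter goes to the warehouse floor with the fly and the toad.
2. Porter goes back to the loading dock with the toad.
3. Porter goes to the warehouse floor with the sparrow and the toad.
4. Porter goes back to the loading dock with the toad.
5. Porter goes to the warehouse floor with the gecko and the toad.
6. Porter goes back to the loading dock with the toad.
7. Porter goes to the warehouse floor with the cricket and the toad.
8. Porter goes back to the loading dock with the toad.
9. Porter goes to the warehouse floor with the mantis and the toad.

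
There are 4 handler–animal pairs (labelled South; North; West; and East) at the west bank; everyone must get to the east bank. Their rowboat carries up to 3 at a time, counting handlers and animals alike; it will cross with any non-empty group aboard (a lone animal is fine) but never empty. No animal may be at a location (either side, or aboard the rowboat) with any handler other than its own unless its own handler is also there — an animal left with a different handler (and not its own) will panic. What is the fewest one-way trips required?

9

Counting alone: each trip to the east bank takes at most 3 across and each return brings at least 1 back, so after t trips out (and t−1 returns) at most 3t − (t−1) of the 8 are across; that first reaches 8 at t = 4, so at least 7 crossings are needed.
The safety rule pushes this higher. Following every safe sequence of crossings, the most of the 8 that can be at the east bank as the rowboat arrives there on crossing 7 is 7 — never all 8.
So no plan with fewer than 9 crossings exists, and this one achieves 9:
1. animal South and handler South cross → the east bank.
2. handler South crosses ← the west bank.
3. animal North, handler North, and handler South cross → the east bank.
4. animal South and handler South cross ← the west bank.
5. handler East, handler South, and handler West cross → the east bank.
6. animal North crosses ← the west bank.
7. animal North and animal South cross → the east bank.
8. animal South crosses ← the west bank.
9. animal East, animal South, and animal West cross → the east bank.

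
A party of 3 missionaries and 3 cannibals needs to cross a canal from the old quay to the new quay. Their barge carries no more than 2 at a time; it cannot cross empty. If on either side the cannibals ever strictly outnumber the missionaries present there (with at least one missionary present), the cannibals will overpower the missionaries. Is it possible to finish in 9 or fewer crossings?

No

Counting alone: each trip to the new quay takes at most 2 across and each return brings at least 1 back, so after t trips out (and t−1 returns) at most 2t − (t−1) of the 6 are across; that first reaches 6 at t = 5, so at least 9 crossings are needed.
The safety rule pushes this higher. Following every safe sequence of crossings, the most of the 6 that can be at the new quay as the barge arrives there on crossing 9 is 5 — never all 6.
So the move cannot be finished within 9 crossings. (The shortest complete plan takes 11:)
1. 2 cannibals → the new quay.  (the old quay: 3M 1C; the new quay: 0M 2C)
2. 1 cannibal ← the old quay.  (the old quay: 3M 2C; the new quay: 0M 1C)
3. 2 cannibals → the new quay.  (the old quay: 3M 0C; the new quay: 0M 3C)
4. 1 cannibal ← the old quay.  (the old quay: 3M 1C; the new quay: 0M 2C)
5. 2 missionaries → the new quay.  (the old quay: 1M 1C; the new quay: 2M 2C)
6. 1 missionary and 1 cannibal ← the old quay.  (the old quay: 2M 2C; the new quay: 1M 1C)
7. 2 missionaries → the new quay.  (the old quay: 0M 2C; the new quay: 3M 1C)
8. 1 cannibal ← the old quay.  (the old quay: 0M 3C; the new quay: 3M 0C)
9. 2 cannibals → the new quay.  (the old quay: 0M 1C; the new quay: 3M 2C)
10. 1 cannibal ← the old quay.  (the old quay: 0M 2C; the new quay: 3M 1C)
11. 2 cannibals → the new quay.  (the old quay: 0M 0C; the new quay: 3M 3C)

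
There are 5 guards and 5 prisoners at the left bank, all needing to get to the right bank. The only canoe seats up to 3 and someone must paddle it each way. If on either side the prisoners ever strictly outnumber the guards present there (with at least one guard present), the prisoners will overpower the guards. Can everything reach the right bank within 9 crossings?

Counting alone: each trip to the right bank takes at most 3 across and each return brings at least 1 back, so after t trips out (and t−1 returns) at most 3t − (t−1) of the 10 are across; that first reaches 10 at t = 5, so at least 9 crossings are needed.
The safety rule pushes this higher. Following every safe sequence of crossings, the most of the 10 that can be at the right bank as the canoe arrives there on crossing 9 is 9 — never all 10.
So the move cannot be finished within 9 crossings. (The shortest complete plan takes 11:)
1. 2 prisoners → the right bank.  (the left bank: 5G 3P; the right bank: 0G 2P)
2. 1 prisoner ← the left bank.  (the left bank: 5G 4P; the right bank: 0G 1P)
3. 3 prisoners → the right bank.  (the left bank: 5G 1P; the right bank: 0G 4P)
4. 1 prisoner ← the left bank.  (the left bank: 5G 2P; the right bank: 0G 3P)
5. 3 guards → the right bank.  (the left bank: 2G 2P; the right bank: 3G 3P)
6. 1 guard and 1 prisoner ← the left bank.  (the left bank: 3G 3P; the right bank: 2G 2P)
7. 3 guards → the right bank.  (the left bank: 0G 3P; the right bank: 5G 2P)
8. 1 prisoner ← the left bank.  (the left bank: 0G 4P; the right bank: 5G 1P)
9. 2 prisoners → the right bank.  (the left bank: 0G 2P; the right bank: 5G 3P)
10. 1 prisoner ← the left bank.  (the left bank: 0G 3P; the right bank: 5G 2P)
11. 3 prisoners → the right bank.  (the left bank: 0G 0P; the right bank: 5G 5P)

No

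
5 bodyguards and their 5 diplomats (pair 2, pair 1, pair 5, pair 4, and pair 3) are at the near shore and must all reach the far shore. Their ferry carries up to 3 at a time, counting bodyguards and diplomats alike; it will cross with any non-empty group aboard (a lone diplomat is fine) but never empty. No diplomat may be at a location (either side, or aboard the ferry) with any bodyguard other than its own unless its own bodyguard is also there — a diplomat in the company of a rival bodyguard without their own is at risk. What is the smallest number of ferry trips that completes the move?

Counting alone: each trip to the far shore takes at most 3 across and each return brings at least 1 back, so after t trips out (and t−1 returns) at most 3t − (t−1) of the 10 are across; that first reaches 10 at t = 5, so at least 9 crossings are needed.
The safety rule pushes this higher. Following every safe sequence of crossings, the most of the 10 that can be at the far shore as the ferry arrives there on crossing 9 is 9 — never all 10.
So no plan with fewer than 11 crossings exists, and this one achieves 11:
1. bodyguard 2 and diplomat 2 cross → the far shore.
2. bodyguard 2 crosses ← the near shore.
3. diplomat 1, diplomat 4, and diplomat 5 cross → the far shore.
4. diplomat 2 crosses ← the near shore.
5. bodyguard 1, bodyguard 4, and bodyguard 5 cross → the far shore.
6. bodyguard 1 and diplomat 1 cross ← the near shore.
7. bodyguard 1, bodyguard 2, and bodyguard 3 cross → the far shore.
8. diplomat 5 crosses ← the near shore.
9. diplomat 1 and diplomat 2 cross → the far shore.
10. diplomat 2 crosses ← the near shore.
11. diplomat 2, diplomat 3, and diplomat 5 cross → the far shore.

11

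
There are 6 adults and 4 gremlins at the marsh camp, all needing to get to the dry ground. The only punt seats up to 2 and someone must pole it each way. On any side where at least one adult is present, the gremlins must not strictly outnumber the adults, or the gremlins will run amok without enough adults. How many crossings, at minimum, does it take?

17

Counting alone: each trip to the dry ground takes at most 2 across and each return brings at least 1 back, so after t trips out (and t−1 returns) at most 2t − (t−1) of the 10 are across; that first reaches 10 at t = 9, so at least 17 crossings are needed.
The plan below uses exactly 17 crossings, so it is optimal:
1. 2 gremlins → the dry ground.  (the marsh camp: 6A 2G; the dry ground: 0A 2G)
2. 1 gremlin ← the marsh camp.  (the marsh camp: 6A 3G; the dry ground: 0A 1G)
3. 2 gremlins → the dry ground.  (the marsh camp: 6A 1G; the dry ground: 0A 3G)
4. 1 gremlin ← the marsh camp.  (the marsh camp: 6A 2G; the dry ground: 0A 2G)
5. 2 adults → the dry ground.  (the marsh camp: 4A 2G; the dry ground: 2A 2G)
6. 1 gremlin ← the marsh camp.  (the marsh camp: 4A 3G; the dry ground: 2A 1G)
7. 1 adult and 1 gremlin → the dry ground.  (the marsh camp: 3A 2G; the dry ground: 3A 2G)
8. 1 gremlin ← the marsh camp.  (the marsh camp: 3A 3G; the dry ground: 3A 1G)
9. 2 gremlins → the dry ground.  (the marsh camp: 3A 1G; the dry ground: 3A 3G)
10. 1 gremlin ← the marsh camp.  (the marsh camp: 3A 2G; the dry ground: 3A 2G)
11. 1 adult and 1 gremlin → the dry ground.  (the marsh camp: 2A 1G; the dry ground: 4A 3G)
12. 1 gremlin ← the marsh camp.  (the marsh camp: 2A 2G; the dry ground: 4A 2G)
13. 2 gremlins → the dry ground.  (the marsh camp: 2A 0G; the dry ground: 4A 4G)
14. 1 gremlin ← the marsh camp.  (the marsh camp: 2A 1G; the dry ground: 4A 3G)
15. 1 adult and 1 gremlin → the dry ground.  (the marsh camp: 1A 0G; the dry ground: 5A 4G)
16. 1 gremlin ← the marsh camp.  (the marsh camp: 1A 1G; the dry ground: 5A 3G)
17. 1 adult and 1 gremlin → the dry ground.  (the marsh camp: 0A 0G; the dry ground: 6A 4G)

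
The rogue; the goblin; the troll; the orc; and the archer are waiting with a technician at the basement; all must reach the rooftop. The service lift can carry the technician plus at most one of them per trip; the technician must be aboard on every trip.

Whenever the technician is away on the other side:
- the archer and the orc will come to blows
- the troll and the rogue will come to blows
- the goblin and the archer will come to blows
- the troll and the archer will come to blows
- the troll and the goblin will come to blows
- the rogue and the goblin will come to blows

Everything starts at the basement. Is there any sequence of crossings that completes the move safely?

No

Whatever the first load, the items left behind include a forbidden pair without the technician. No opening move is safe, so no plan exists.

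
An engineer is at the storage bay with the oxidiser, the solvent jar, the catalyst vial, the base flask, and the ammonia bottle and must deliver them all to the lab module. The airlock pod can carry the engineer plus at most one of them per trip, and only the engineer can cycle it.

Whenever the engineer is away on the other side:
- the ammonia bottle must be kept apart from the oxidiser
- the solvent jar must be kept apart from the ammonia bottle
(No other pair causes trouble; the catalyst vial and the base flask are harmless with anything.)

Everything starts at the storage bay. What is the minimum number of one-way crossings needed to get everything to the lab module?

11

Counting alone: the engineer can take at most 1 across per trip to the lab module, so moving all 5 needs at least 5 loaded trips out, with a return between consecutive ones — at least 9 crossings.
The safety rule pushes this higher. Following every safe sequence of crossings, the most of the 5 that can be at the lab module as the airlock pod arrives there on crossing 9 is 4 — never all 5.
So no plan with fewer than 11 crossings exists, and this one achieves 11:
1. Engineer goes to the lab module with the ammonia bottle.  [the storage bay: the base flask, the catalyst vial, the oxidiser, the solvent jar | the lab module: the ammonia bottle]
2. Engineer goes back to the storage bay alone.  [the storage bay: the base flask, the catalyst vial, the oxidiser, the solvent jar | the lab module: the ammonia bottle]
3. Engineer goes to the lab module with the oxidiser.  [the storage bay: the base flask, the catalyst vial, the solvent jar | the lab module: the ammonia bottle, the oxidiser]
4. Engineer goes back to the storage bay with the ammonia bottle.  [the storage bay: the ammonia bottle, the base flask, the catalyst vial, the solvent jar | the lab module: the oxidiser]
5. Engineer goes to the lab module with the solvent jar.  [the storage bay: the ammonia bottle, the base flask, the catalyst vial | the lab module: the oxidiser, the solvent jar]
6. Engineer goes back to the storage bay alone.  [the storage bay: the ammonia bottle, the base flask, the catalyst vial | the lab module: the oxidiser, the solvent jar]
7. Engineer goes to the lab module with the catalyst vial.  [the storage bay: the ammonia bottle, the base flask | the lab module: the catalyst vial, the oxidiser, the solvent jar]
8. Engineer goes back to the storage bay alone.  [the storage bay: the ammonia bottle, the base flask | the lab module: the catalyst vial, the oxidiser, the solvent jar]
9. Engineer goes to the lab module with the base flask.  [the storage bay: the ammonia bottle | the lab module: the base flask, the catalyst vial, the oxidiser, the solvent jar]
10. Engineer goes back to the storage bay alone.  [the storage bay: the ammonia bottle | the lab module: the base flask, the catalyst vial, the oxidiser, the solvent jar]
11. Engineer goes to the lab module with the ammonia bottle.  [the storage bay: — | the lab module: the ammonia bottle, the base flask, the catalyst vial, the oxidiser, the solvent jar]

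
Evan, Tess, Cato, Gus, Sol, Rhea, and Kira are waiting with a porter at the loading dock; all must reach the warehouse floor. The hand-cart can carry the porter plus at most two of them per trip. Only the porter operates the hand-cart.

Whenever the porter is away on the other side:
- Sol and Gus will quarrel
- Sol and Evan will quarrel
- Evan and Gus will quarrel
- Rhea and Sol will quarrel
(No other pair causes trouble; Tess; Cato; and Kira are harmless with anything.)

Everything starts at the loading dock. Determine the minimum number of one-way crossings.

11

Counting alone: the porter can take at most 2 across per trip to the warehouse floor, so moving all 7 needs at least 4 loaded trips out, with a return between consecutive ones — at least 7 crossings.
The safety rule pushes this higher. Following every safe sequence of crossings, the most of the 7 that can be at the warehouse floor as the hand-cart arrives there on crossings 7, 9 is 5, 6 respectively — never all 7.
So no plan with fewer than 11 crossings exists, and this one achieves 11:
1. Porter goes to the warehouse floor with Evan and Sol.  [the loading dock: Cato, Gus, Kira, Rhea, Tess | the warehouse floor: Evan, Sol]
2. Porter goes back to the loading dock with Evan.  [the loading dock: Cato, Evan, Gus, Kira, Rhea, Tess | the warehouse floor: Sol]
3. Porter goes to the warehouse floor with Evan and Tess.  [the loading dock: Cato, Gus, Kira, Rhea | the warehouse floor: Evan, Sol, Tess]
4. Porter goes back to the loading dock with Evan.  [the loading dock: Cato, Evan, Gus, Kira, Rhea | the warehouse floor: Sol, Tess]
5. Porter goes to the warehouse floor with Cato and Evan.  [the loading dock: Gus, Kira, Rhea | the warehouse floor: Cato, Evan, Sol, Tess]
6. Porter goes back to the loading dock with Evan.  [the loading dock: Evan, Gus, Kira, Rhea | the warehouse floor: Cato, Sol, Tess]
7. Porter goes to the warehouse floor with Evan and Rhea.  [the loading dock: Gus, Kira | the warehouse floor: Cato, Evan, Rhea, Sol, Tess]
8. Porter goes back to the loading dock with Sol.  [the loading dock: Gus, Kira, Sol | the warehouse floor: Cato, Evan, Rhea, Tess]
9. Porter goes to the warehouse floor with Gus and Kira.  [the loading dock: Sol | the warehouse floor: Cato, Evan, Gus, Kira, Rhea, Tess]
10. Porter goes back to the loading dock with Evan.  [the loading dock: Evan, Sol | the warehouse floor: Cato, Gus, Kira, Rhea, Tess]
11. Porter goes to the warehouse floor with Evan and Sol.  [the loading dock: — | the warehouse floor: Cato, Evan, Gus, Kira, Rhea, Sol, Tess]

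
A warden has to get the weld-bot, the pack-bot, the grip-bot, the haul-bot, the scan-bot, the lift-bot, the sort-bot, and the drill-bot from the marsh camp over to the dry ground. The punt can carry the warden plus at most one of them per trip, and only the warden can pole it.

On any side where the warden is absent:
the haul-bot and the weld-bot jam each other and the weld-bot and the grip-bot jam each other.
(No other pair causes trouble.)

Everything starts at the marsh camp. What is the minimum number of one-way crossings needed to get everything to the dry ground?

Counting alone: the warden can take at most 1 across per trip to the dry ground, so moving all 8 needs at least 8 loaded trips out, with a return between consecutive ones — at least 15 crossings.
The safety rule pushes this higher. Following every safe sequence of crossings, the most of the 8 that can be at the dry ground as the punt arrives there on crossing 15 is 7 — never all 8.
So no plan with fewer than 17 crossings exists, and this one achieves 17:
1. Warden goes to the dry ground with the weld-bot.
2. Warden goes back to the marsh camp alone.
3. Warden goes to the dry ground with the pack-bot.
4. Warden goes back to the marsh camp alone.
5. Warden goes to the dry ground with the grip-bot.
6. Warden goes back to the marsh camp with the weld-bot.
7. Warden goes to the dry ground with the haul-bot.
8. Warden goes back to the marsh camp alone.
9. Warden goes to the dry ground with the scan-bot.
10. Warden goes back to the marsh camp alone.
11. Warden goes to the dry ground with the lift-bot.
12. Warden goes back to the marsh camp alone.
13. Warden goes to the dry ground with the sort-bot.
14. Warden goes back to the marsh camp alone.
15. Warden goes to the dry ground with the drill-bot.
16. Warden goes back to the marsh camp alone.
17. Warden goes to the dry ground with the weld-bot.

17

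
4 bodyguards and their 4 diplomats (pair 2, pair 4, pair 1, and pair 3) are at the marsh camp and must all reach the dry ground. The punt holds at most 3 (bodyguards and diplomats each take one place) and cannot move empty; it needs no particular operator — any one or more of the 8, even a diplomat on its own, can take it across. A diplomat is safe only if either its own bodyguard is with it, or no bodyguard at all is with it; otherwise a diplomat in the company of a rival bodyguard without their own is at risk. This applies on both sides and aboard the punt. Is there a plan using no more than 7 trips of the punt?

No

Counting alone: each trip to the dry ground takes at most 3 across and each return brings at least 1 back, so after t trips out (and t−1 returns) at most 3t − (t−1) of the 8 are across; that first reaches 8 at t = 4, so at least 7 crossings are needed.
The safety rule pushes this higher. Following every safe sequence of crossings, the most of the 8 that can be at the dry ground as the punt arrives there on crossing 7 is 7 — never all 8.
So the move cannot be finished within 7 crossings. (The shortest complete plan takes 9:)
1. bodyguard 2 and diplomat 2 cross → the dry ground.
2. bodyguard 2 crosses ← the marsh camp.
3. bodyguard 2, bodyguard 4, and diplomat 4 cross → the dry ground.
4. bodyguard 2 and diplomat 2 cross ← the marsh camp.
5. bodyguard 1, bodyguard 2, and bodyguard 3 cross → the dry ground.
6. diplomat 4 crosses ← the marsh camp.
7. diplomat 2 and diplomat 4 cross → the dry ground.
8. diplomat 2 crosses ← the marsh camp.
9. diplomat 1, diplomat 2, and diplomat 3 cross → the dry ground.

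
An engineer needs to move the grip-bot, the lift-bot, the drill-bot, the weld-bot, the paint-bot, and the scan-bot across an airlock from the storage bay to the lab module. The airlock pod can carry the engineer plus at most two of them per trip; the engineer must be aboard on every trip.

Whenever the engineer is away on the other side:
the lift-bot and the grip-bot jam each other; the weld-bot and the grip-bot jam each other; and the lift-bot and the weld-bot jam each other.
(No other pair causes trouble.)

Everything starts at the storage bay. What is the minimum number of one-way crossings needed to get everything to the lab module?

9

Counting alone: the engineer can take at most 2 across per trip to the lab module, so moving all 6 needs at least 3 loaded trips out, with a return between consecutive ones — at least 5 crossings.
The safety rule pushes this higher. Following every safe sequence of crossings, the most of the 6 that can be at the lab module as the airlock pod arrives there on crossings 5, 7 is 4, 5 respectively — never all 6.
So no plan with fewer than 9 crossings exists, and this one achieves 9:
1. Engineer goes to the lab module with the grip-bot and the lift-bot.
2. Engineer goes back to the storage bay with the grip-bot.
3. Engineer goes to the lab module with the drill-bot and the grip-bot.
4. Engineer goes back to the storage bay with the grip-bot.
5. Engineer goes to the lab module with the grip-bot and the paint-bot.
6. Engineer goes back to the storage bay with the grip-bot.
7. Engineer goes to the lab module with the grip-bot and the scan-bot.
8. Engineer goes back to the storage bay with the grip-bot.
9. Engineer goes to the lab module with the grip-bot and the weld-bot.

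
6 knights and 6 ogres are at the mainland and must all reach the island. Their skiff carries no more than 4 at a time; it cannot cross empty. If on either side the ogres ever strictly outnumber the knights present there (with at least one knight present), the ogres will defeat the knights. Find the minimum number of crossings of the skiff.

9

Counting alone: each trip to the island takes at most 4 across and each return brings at least 1 back, so after t trips out (and t−1 returns) at most 4t − (t−1) of the 12 are across; that first reaches 12 at t = 4, so at least 7 crossings are needed.
The safety rule pushes this higher. Following every safe sequence of crossings, the most of the 12 that can be at the island as the skiff arrives there on crossing 7 is 11 — never all 12.
So no plan with fewer than 9 crossings exists, and this one achieves 9:
1. 2 ogres → the island.  (the mainland: 6K 4O; the island: 0K 2O)
2. 1 ogre ← the mainland.  (the mainland: 6K 5O; the island: 0K 1O)
3. 4 ogres → the island.  (the mainland: 6K 1O; the island: 0K 5O)
4. 1 ogre ← the mainland.  (the mainland: 6K 2O; the island: 0K 4O)
5. 4 knights → the island.  (the mainland: 2K 2O; the island: 4K 4O)
6. 1 knight and 1 ogre ← the mainland.  (the mainland: 3K 3O; the island: 3K 3O)
7. 2 knights and 2 ogres → the island.  (the mainland: 1K 1O; the island: 5K 5O)
8. 1 knight and 1 ogre ← the mainland.  (the mainland: 2K 2O; the island: 4K 4O)
9. 2 knights and 2 ogres → the island.  (the mainland: 0K 0O; the island: 6K 6O)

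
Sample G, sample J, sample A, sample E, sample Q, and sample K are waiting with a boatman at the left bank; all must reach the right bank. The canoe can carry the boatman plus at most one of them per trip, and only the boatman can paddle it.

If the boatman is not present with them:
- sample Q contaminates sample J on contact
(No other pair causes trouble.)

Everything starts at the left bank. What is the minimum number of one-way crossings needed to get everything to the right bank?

Counting alone: the boatman can take at most 1 across per trip to the right bank, so moving all 6 needs at least 6 loaded trips out, with a return between consecutive ones — at least 11 crossings.
The plan below uses exactly 11 crossings, so it is optimal:
1. Boatman goes to the right bank with sample J.  [the left bank: sample A, sample E, sample G, sample K, sample Q | the right bank: sample J]
2. Boatman goes back to the left bank alone.  [the left bank: sample A, sample E, sample G, sample K, sample Q | the right bank: sample J]
3. Boatman goes to the right bank with sample G.  [the left bank: sample A, sample E, sample K, sample Q | the right bank: sample G, sample J]
4. Boatman goes back to the left bank alone.  [the left bank: sample A, sample E, sample K, sample Q | the right bank: sample G, sample J]
5. Boatman goes to the right bank with sample A.  [the left bank: sample E, sample K, sample Q | the right bank: sample A, sample G, sample J]
6. Boatman goes back to the left bank alone.  [the left bank: sample E, sample K, sample Q | the right bank: sample A, sample G, sample J]
7. Boatman goes to the right bank with sample E.  [the left bank: sample K, sample Q | the right bank: sample A, sample E, sample G, sample J]
8. Boatman goes back to the left bank alone.  [the left bank: sample K, sample Q | the right bank: sample A, sample E, sample G, sample J]
9. Boatman goes to the right bank with sample K.  [the left bank: sample Q | the right bank: sample A, sample E, sample G, sample J, sample K]
10. Boatman goes back to the left bank alone.  [the left bank: sample Q | the right bank: sample A, sample E, sample G, sample J, sample K]
11. Boatman goes to the right bank with sample Q.  [the left bank: — | the right bank: sample A, sample E, sample G, sample J, sample K, sample Q]

11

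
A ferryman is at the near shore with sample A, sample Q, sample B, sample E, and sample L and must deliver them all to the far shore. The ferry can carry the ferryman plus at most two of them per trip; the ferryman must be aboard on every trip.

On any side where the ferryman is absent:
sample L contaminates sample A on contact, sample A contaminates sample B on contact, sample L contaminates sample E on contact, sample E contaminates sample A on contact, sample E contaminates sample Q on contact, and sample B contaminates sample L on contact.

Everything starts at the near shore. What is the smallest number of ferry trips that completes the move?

Whatever the first load, the items left behind include a forbidden pair without the ferryman. No opening move is safe, so no plan exists.

impossible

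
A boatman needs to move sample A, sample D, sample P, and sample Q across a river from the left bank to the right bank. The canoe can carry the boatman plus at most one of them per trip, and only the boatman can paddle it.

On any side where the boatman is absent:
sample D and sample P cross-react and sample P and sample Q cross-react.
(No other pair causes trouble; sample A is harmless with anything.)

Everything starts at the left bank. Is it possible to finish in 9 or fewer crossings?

Yes — this plan uses 9 crossings (≤ 9):
1. Boatman goes to the right bank with sample P.  [the left bank: sample A, sample D, sample Q | the right bank: sample P]
2. Boatman goes back to the left bank alone.  [the left bank: sample A, sample D, sample Q | the right bank: sample P]
3. Boatman goes to the right bank with sample A.  [the left bank: sample D, sample Q | the right bank: sample A, sample P]
4. Boatman goes back to the left bank alone.  [the left bank: sample D, sample Q | the right bank: sample A, sample P]
5. Boatman goes to the right bank with sample D.  [the left bank: sample Q | the right bank: sample A, sample D, sample P]
6. Boatman goes back to the left bank with sample P.  [the left bank: sample P, sample Q | the right bank: sample A, sample D]
7. Boatman goes to the right bank with sample Q.  [the left bank: sample P | the right bank: sample A, sample D, sample Q]
8. Boatman goes back to the left bank alone.  [the left bank: sample P | the right bank: sample A, sample D, sample Q]
9. Boatman goes to the right bank with sample P.  [the left bank: — | the right bank: sample A, sample D, sample P, sample Q]

Yes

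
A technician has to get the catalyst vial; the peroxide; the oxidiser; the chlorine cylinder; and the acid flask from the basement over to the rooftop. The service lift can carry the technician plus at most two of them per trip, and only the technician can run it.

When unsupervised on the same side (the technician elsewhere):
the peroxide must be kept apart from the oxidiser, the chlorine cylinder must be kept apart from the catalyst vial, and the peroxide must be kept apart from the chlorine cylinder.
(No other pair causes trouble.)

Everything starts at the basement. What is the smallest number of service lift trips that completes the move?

Counting alone: the technician can take at most 2 across per trip to the rooftop, so moving all 5 needs at least 3 loaded trips out, with a return between consecutive ones — at least 5 crossings.
The plan below uses exactly 5 crossings, so it is optimal:
1. Technician goes to the rooftop with the catalyst vial and the peroxide.  [the basement: the acid flask, the chlorine cylinder, the oxidiser | the rooftop: the catalyst vial, the peroxide]
2. Technician goes back to the basement alone.  [the basement: the acid flask, the chlorine cylinder, the oxidiser | the rooftop: the catalyst vial, the peroxide]
3. Technician goes to the rooftop with the acid flask.  [the basement: the chlorine cylinder, the oxidiser | the rooftop: the acid flask, the catalyst vial, the peroxide]
4. Technician goes back to the basement alone.  [the basement: the chlorine cylinder, the oxidiser | the rooftop: the acid flask, the catalyst vial, the peroxide]
5. Technician goes to the rooftop with the chlorine cylinder and the oxidiser.  [the basement: — | the rooftop: the acid flask, the catalyst vial, the chlorine cylinder, the oxidiser, the peroxide]

5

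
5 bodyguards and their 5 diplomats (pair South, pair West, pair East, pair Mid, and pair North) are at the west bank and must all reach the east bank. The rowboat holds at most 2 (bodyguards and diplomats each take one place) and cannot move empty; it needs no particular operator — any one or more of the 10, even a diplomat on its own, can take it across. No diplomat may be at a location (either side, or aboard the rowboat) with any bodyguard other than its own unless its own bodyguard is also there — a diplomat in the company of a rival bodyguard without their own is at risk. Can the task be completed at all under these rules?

No

Following every safe sequence of crossings from the start, the most of the 10 that can be at the east bank as the rowboat arrives there on crossings 1, 3, 5, 7 is 2, 3, 4, 5 respectively; the best ever achieved is 5 of 10.
From crossing 9 on, no configuration arises that was not already reachable earlier: only 82 distinct safe configurations (who is on which side, and where the rowboat is) can ever be reached, none of them has everyone across, and every continuation just revisits them. So no valid plan exists.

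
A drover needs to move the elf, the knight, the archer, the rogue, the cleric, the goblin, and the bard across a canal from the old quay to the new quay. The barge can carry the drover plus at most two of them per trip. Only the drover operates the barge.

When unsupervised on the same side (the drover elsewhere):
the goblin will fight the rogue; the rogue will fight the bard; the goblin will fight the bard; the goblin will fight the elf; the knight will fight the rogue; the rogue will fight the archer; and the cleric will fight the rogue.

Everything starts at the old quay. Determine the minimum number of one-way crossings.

Counting alone: the drover can take at most 2 across per trip to the new quay, so moving all 7 needs at least 4 loaded trips out, with a return between consecutive ones — at least 7 crossings.
The safety rule pushes this higher. Following every safe sequence of crossings, the most of the 7 that can be at the new quay as the barge arrives there on crossings 7, 9 is 5, 6 respectively — never all 7.
So no plan with fewer than 11 crossings exists, and this one achieves 11:
1. Drover goes to the new quay with the goblin and the rogue.  [the old quay: the archer, the bard, the cleric, the elf, the knight | the new quay: the goblin, the rogue]
2. Drover goes back to the old quay with the rogue.  [the old quay: the archer, the bard, the cleric, the elf, the knight, the rogue | the new quay: the goblin]
3. Drover goes to the new quay with the elf and the rogue.  [the old quay: the archer, the bard, the cleric, the knight | the new quay: the elf, the goblin, the rogue]
4. Drover goes back to the old quay with the goblin.  [the old quay: the archer, the bard, the cleric, the goblin, the knight | the new quay: the elf, the rogue]
5. Drover goes to the new quay with the bard and the knight.  [the old quay: the archer, the cleric, the goblin | the new quay: the bard, the elf, the knight, the rogue]
6. Drover goes back to the old quay with the rogue.  [the old quay: the archer, the cleric, the goblin, the rogue | the new quay: the bard, the elf, the knight]
7. Drover goes to the new quay with the archer and the rogue.  [the old quay: the cleric, the goblin | the new quay: the archer, the bard, the elf, the knight, the rogue]
8. Drover goes back to the old quay with the rogue.  [the old quay: the cleric, the goblin, the rogue | the new quay: the archer, the bard, the elf, the knight]
9. Drover goes to the new quay with the cleric and the rogue.  [the old quay: the goblin | the new quay: the archer, the bard, the cleric, the elf, the knight, the rogue]
10. Drover goes back to the old quay with the rogue.  [the old quay: the goblin, the rogue | the new quay: the archer, the bard, the cleric, the elf, the knight]
11. Drover goes to the new quay with the goblin and the rogue.  [the old quay: — | the new quay: the archer, the bard, the cleric, the elf, the goblin, the knight, the rogue]

11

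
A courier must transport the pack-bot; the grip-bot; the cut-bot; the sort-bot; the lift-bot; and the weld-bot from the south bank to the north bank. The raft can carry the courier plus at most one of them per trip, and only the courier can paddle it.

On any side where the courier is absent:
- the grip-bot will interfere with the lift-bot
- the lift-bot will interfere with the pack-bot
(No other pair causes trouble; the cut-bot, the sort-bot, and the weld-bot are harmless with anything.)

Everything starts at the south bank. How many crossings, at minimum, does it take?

Counting alone: the courier can take at most 1 across per trip to the north bank, so moving all 6 needs at least 6 loaded trips out, with a return between consecutive ones — at least 11 crossings.
The safety rule pushes this higher. Following every safe sequence of crossings, the most of the 6 that can be at the north bank as the raft arrives there on crossing 11 is 5 — never all 6.
So no plan with fewer than 13 crossings exists, and this one achieves 13:
1. Courier goes to the north bank with the lift-bot.  [the south bank: the cut-bot, the grip-bot, the pack-bot, the sort-bot, the weld-bot | the north bank: the lift-bot]
2. Courier goes back to the south bank alone.  [the south bank: the cut-bot, the grip-bot, the pack-bot, the sort-bot, the weld-bot | the north bank: the lift-bot]
3. Courier goes to the north bank with the pack-bot.  [the south bank: the cut-bot, the grip-bot, the sort-bot, the weld-bot | the north bank: the lift-bot, the pack-bot]
4. Courier goes back to the south bank with the lift-bot.  [the south bank: the cut-bot, the grip-bot, the lift-bot, the sort-bot, the weld-bot | the north bank: the pack-bot]
5. Courier goes to the north bank with the grip-bot.  [the south bank: the cut-bot, the lift-bot, the sort-bot, the weld-bot | the north bank: the grip-bot, the pack-bot]
6. Courier goes back to the south bank alone.  [the south bank: the cut-bot, the lift-bot, the sort-bot, the weld-bot | the north bank: the grip-bot, the pack-bot]
7. Courier goes to the north bank with the cut-bot.  [the south bank: the lift-bot, the sort-bot, the weld-bot | the north bank: the cut-bot, the grip-bot, the pack-bot]
8. Courier goes back to the south bank alone.  [the south bank: the lift-bot, the sort-bot, the weld-bot | the north bank: the cut-bot, the grip-bot, the pack-bot]
9. Courier goes to the north bank with the sort-bot.  [the south bank: the lift-bot, the weld-bot | the north bank: the cut-bot, the grip-bot, the pack-bot, the sort-bot]
10. Courier goes back to the south bank alone.  [the south bank: the lift-bot, the weld-bot | the north bank: the cut-bot, the grip-bot, the pack-bot, the sort-bot]
11. Courier goes to the north bank with the weld-bot.  [the south bank: the lift-bot | the north bank: the cut-bot, the grip-bot, the pack-bot, the sort-bot, the weld-bot]
12. Courier goes back to the south bank alone.  [the south bank: the lift-bot | the north bank: the cut-bot, the grip-bot, the pack-bot, the sort-bot, the weld-bot]
13. Courier goes to the north bank with the lift-bot.  [the south bank: — | the north bank: the cut-bot, the grip-bot, the lift-bot, the pack-bot, the sort-bot, the weld-bot]

13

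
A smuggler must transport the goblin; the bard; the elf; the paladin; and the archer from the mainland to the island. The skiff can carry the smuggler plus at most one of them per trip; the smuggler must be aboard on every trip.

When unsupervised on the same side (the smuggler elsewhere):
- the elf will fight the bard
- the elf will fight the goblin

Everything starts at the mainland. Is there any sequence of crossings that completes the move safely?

1. Smuggler goes to the island with the elf.
2. Smuggler goes back to the mainland alone.
3. Smuggler goes to the island with the goblin.
4. Smuggler goes back to the mainland with the elf.
5. Smuggler goes to the island with the bard.
6. Smuggler goes back to the mainland alone.
7. Smuggler goes to the island with the paladin.
8. Smuggler goes back to the mainland alone.
9. Smuggler goes to the island with the archer.
10. Smuggler goes back to the mainland alone.
11. Smuggler goes to the island with the elf.

Yes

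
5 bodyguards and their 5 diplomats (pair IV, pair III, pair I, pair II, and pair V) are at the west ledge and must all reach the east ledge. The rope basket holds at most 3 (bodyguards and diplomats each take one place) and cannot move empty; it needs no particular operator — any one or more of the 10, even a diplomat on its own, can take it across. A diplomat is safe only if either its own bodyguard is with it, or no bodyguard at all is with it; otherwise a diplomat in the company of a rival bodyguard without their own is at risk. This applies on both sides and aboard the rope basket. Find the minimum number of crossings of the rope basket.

11

Counting alone: each trip to the east ledge takes at most 3 across and each return brings at least 1 back, so after t trips out (and t−1 returns) at most 3t − (t−1) of the 10 are across; that first reaches 10 at t = 5, so at least 9 crossings are needed.
The safety rule pushes this higher. Following every safe sequence of crossings, the most of the 10 that can be at the east ledge as the rope basket arrives there on crossing 9 is 9 — never all 10.
So no plan with fewer than 11 crossings exists, and this one achieves 11:
1. bodyguard IV and diplomat IV cross → the east ledge.
2. bodyguard IV crosses ← the west ledge.
3. diplomat I, diplomat II, and diplomat III cross → the east ledge.
4. diplomat IV crosses ← the west ledge.
5. bodyguard I, bodyguard II, and bodyguard III cross → the east ledge.
6. bodyguard III and diplomat III cross ← the west ledge.
7. bodyguard III, bodyguard IV, and bodyguard V cross → the east ledge.
8. diplomat I crosses ← the west ledge.
9. diplomat III and diplomat IV cross → the east ledge.
10. diplomat IV crosses ← the west ledge.
11. diplomat I, diplomat IV, and diplomat V cross → the east ledge.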